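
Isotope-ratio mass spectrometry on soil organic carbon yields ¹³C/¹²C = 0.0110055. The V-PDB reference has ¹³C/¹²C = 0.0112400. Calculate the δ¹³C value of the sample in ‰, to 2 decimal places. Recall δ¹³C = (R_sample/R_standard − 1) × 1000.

δ¹³C = (R_sample / R_standard − 1) × 1000
R_sample / R_standard = 0.0110055 / 0.0112400 = 0.979137
δ¹³C = (0.979137 − 1) × 1000 = -20.863‰

-20.86‰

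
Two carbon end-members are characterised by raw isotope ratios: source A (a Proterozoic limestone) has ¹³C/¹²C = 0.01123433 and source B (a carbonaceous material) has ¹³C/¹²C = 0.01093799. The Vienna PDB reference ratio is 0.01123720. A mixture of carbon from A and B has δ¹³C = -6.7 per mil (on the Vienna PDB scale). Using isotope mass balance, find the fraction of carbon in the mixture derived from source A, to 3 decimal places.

0.756

δ_A = (0.01123433/0.01123720 − 1)×1000 = (0.999745 − 1)×1000 = -0.255 per mil
δ_B = (0.01093799/0.01123720 − 1)×1000 = (0.973373 − 1)×1000 = -26.627 per mil
f_A = (δ_mix − δ_B)/(δ_A − δ_B) = (-6.7 − (-26.627))/(-0.255 − (-26.627))
f_A = 19.927 / 26.371 = 0.7556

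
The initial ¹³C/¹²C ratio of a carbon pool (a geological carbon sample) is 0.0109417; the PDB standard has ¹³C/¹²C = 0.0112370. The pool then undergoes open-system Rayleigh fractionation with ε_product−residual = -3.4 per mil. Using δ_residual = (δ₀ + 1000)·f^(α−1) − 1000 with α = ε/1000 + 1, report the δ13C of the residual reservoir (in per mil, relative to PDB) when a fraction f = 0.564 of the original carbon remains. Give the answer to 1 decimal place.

δ₀ = (0.0109417/0.0112370 − 1)×1000 = (0.973721 − 1)×1000 = -26.279 per mil
α − 1 = ε/1000 = -0.0034
f^(α−1) = 0.564^(-0.0034) = 1.001949
δ_res = (-26.279 + 1000) × 1.001949 − 1000 = 975.619 − 1000 = -24.38 per mil

-24.4 per mil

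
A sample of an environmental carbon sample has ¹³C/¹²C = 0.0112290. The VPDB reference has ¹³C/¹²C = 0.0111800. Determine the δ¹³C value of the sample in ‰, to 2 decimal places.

δ¹³C = (R_sample / R_standard − 1) × 1000
R_sample / R_standard = 0.0112290 / 0.0111800 = 1.004383
δ¹³C = (1.004383 − 1) × 1000 = 4.383‰

4.38‰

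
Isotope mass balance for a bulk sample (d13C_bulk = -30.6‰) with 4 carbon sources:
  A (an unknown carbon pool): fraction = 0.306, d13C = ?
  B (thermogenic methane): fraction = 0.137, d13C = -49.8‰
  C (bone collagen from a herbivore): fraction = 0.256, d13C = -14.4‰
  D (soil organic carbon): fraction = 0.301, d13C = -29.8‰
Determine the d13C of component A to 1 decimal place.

-36.3‰

Isotope mass balance: δ_bulk = Σ fᵢ·δᵢ.
-30.6 = 0.306×δ_A + 0.137×(-49.8) + 0.256×(-14.4) + 0.301×(-29.8)
0.306·δ_A = -30.6 − (-19.479) = -11.121
δ_A = -11.121 / 0.306 = -36.34‰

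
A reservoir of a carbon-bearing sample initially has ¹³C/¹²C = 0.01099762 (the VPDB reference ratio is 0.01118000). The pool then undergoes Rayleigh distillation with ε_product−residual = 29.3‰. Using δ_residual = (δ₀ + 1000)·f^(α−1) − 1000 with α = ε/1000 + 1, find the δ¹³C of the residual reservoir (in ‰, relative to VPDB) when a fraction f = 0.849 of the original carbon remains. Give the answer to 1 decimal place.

-21.0‰

δ₀ = (0.01099762/0.01118000 − 1)×1000 = (0.983687 − 1)×1000 = -16.313‰
α − 1 = ε/1000 = 0.0293
f^(α−1) = 0.849^(0.0293) = 0.995215
δ_res = (-16.313 + 1000) × 0.995215 − 1000 = 978.980 − 1000 = -21.02‰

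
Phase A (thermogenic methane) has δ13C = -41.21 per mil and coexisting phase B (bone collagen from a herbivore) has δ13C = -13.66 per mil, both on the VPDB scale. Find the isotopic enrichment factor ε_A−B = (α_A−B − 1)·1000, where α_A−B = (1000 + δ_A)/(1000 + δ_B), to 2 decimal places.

-27.93 per mil

α_A−B = (1000 + -41.21) / (1000 + -13.66) = 958.79 / 986.34 = 0.972068
ε_A−B = (0.972068 − 1) × 1000 = -27.932 per mil
(The approximation ε ≈ δ_A − δ_B would give -27.55 per mil.)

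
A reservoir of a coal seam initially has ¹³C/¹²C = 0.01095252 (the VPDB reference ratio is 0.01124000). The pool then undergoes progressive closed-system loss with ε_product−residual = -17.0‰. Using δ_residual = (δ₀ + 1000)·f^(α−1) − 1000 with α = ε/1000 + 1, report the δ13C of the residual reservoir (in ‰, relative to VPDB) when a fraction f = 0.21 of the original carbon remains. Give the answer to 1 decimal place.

δ₀ = (0.01095252/0.01124000 − 1)×1000 = (0.974423 − 1)×1000 = -25.577‰
α − 1 = ε/1000 = -0.0170
f^(α−1) = 0.21^(-0.0170) = 1.026886
δ_res = (-25.577 + 1000) × 1.026886 − 1000 = 1000.622 − 1000 = 0.62‰

0.6‰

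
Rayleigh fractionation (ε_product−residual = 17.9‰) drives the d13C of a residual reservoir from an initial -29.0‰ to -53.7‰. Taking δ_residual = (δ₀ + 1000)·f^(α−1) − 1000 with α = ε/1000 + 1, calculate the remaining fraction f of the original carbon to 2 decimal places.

0.24

α − 1 = ε/1000 = 0.0179
(δ_res + 1000)/(δ₀ + 1000) = (-53.7 + 1000)/(-29.0 + 1000) = 946.3/971.0 = 0.974562
f = 0.974562^(1/0.0179) = exp(ln(0.974562)/0.0179) = exp(-0.02577/0.0179)
f = exp(-1.4395) = 0.2370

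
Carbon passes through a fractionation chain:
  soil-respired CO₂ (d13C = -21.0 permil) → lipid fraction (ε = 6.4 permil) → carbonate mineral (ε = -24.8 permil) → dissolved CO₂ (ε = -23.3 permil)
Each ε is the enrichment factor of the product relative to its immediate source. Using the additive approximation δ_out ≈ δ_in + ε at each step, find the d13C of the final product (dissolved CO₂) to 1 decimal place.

step 1: δ ≈ -21.0 + (6.4) = -14.6 permil
step 2: δ ≈ -14.6 + (-24.8) = -39.4 permil
step 3: δ ≈ -39.4 + (-23.3) = -62.7 permil

-62.7 permil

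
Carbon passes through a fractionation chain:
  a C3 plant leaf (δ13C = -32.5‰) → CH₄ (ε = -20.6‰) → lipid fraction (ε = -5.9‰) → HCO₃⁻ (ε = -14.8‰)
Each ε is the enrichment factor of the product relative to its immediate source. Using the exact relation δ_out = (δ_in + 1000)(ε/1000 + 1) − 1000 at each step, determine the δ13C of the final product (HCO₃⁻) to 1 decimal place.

step 1: δ = (-32.50 + 1000)·(-20.6/1000 + 1) − 1000 = -52.43‰
step 2: δ = (-52.43 + 1000)·(-5.9/1000 + 1) − 1000 = -58.02‰
step 3: δ = (-58.02 + 1000)·(-14.8/1000 + 1) − 1000 = -71.96‰

-72.0‰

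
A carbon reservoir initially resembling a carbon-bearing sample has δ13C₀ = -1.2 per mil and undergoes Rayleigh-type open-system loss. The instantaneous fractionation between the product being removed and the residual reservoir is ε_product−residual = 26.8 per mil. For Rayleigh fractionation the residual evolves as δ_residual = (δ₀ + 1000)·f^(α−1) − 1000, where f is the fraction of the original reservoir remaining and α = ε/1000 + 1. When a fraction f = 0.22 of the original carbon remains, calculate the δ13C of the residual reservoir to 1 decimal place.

-40.9 per mil

Rayleigh residual: δ_res = (δ₀ + 1000)·f^(α−1) − 1000
α = ε/1000 + 1 = 1.02680, so α − 1 = 0.02680
f^(α−1) = 0.22^(0.02680) = 0.960234
δ_res = (-1.2 + 1000) × 0.960234 − 1000 = 959.081 − 1000 = -40.92 per mil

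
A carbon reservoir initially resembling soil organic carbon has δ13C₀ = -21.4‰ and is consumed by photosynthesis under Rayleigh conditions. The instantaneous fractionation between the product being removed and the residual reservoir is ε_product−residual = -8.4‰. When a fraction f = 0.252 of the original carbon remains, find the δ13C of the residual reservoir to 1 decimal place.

Rayleigh residual: δ_res = (δ₀ + 1000)·f^(α−1) − 1000
α = ε/1000 + 1 = 0.99160, so α − 1 = -0.00840
f^(α−1) = 0.252^(-0.00840) = 1.011645
δ_res = (-21.4 + 1000) × 1.011645 − 1000 = 989.996 − 1000 = -10.00‰

-10.0‰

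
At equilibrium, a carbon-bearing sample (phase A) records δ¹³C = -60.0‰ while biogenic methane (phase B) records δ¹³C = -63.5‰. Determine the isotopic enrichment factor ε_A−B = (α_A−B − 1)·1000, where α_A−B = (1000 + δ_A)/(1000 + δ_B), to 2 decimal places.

3.74‰

α_A−B = (1000 + -60.0) / (1000 + -63.5) = 940.0 / 936.5 = 1.003737
ε_A−B = (1.003737 − 1) × 1000 = 3.737‰
(The approximation ε ≈ δ_A − δ_B would give 3.5‰.)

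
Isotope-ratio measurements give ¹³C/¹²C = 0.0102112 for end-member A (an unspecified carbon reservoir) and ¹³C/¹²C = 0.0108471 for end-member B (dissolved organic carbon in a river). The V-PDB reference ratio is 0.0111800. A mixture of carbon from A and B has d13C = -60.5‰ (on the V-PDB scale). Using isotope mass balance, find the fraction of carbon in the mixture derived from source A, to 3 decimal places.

δ_A = (0.0102112/0.0111800 − 1)×1000 = (0.913345 − 1)×1000 = -86.655‰
δ_B = (0.0108471/0.0111800 − 1)×1000 = (0.970224 − 1)×1000 = -29.776‰
f_A = (δ_mix − δ_B)/(δ_A − δ_B) = (-60.5 − (-29.776))/(-86.655 − (-29.776))
f_A = -30.724 / -56.878 = 0.5402

0.540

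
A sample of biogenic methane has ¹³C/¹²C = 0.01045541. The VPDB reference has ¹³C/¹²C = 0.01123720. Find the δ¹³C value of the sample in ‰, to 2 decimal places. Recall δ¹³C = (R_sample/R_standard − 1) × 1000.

-69.57‰

δ¹³C = (R_sample / R_standard − 1) × 1000
R_sample / R_standard = 0.01045541 / 0.01123720 = 0.930428
δ¹³C = (0.930428 − 1) × 1000 = -69.572‰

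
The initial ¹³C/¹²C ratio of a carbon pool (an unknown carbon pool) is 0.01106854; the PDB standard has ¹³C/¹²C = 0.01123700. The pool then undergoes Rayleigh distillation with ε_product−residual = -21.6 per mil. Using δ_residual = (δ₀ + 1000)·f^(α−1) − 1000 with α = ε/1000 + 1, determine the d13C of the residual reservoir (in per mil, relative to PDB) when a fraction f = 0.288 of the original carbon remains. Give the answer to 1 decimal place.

δ₀ = (0.01106854/0.01123700 − 1)×1000 = (0.985008 − 1)×1000 = -14.992 per mil
α − 1 = ε/1000 = -0.0216
f^(α−1) = 0.288^(-0.0216) = 1.027252
δ_res = (-14.992 + 1000) × 1.027252 − 1000 = 1011.852 − 1000 = 11.85 per mil

11.9 per mil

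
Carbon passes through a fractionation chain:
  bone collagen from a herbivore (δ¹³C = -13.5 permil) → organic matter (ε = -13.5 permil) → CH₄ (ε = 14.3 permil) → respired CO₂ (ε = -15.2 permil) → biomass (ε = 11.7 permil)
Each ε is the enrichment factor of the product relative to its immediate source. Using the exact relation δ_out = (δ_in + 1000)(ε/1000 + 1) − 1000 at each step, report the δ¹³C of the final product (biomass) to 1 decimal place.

step 1: δ = (-13.50 + 1000)·(-13.5/1000 + 1) − 1000 = -26.82 permil
step 2: δ = (-26.82 + 1000)·(14.3/1000 + 1) − 1000 = -12.90 permil
step 3: δ = (-12.90 + 1000)·(-15.2/1000 + 1) − 1000 = -27.91 permil
step 4: δ = (-27.91 + 1000)·(11.7/1000 + 1) − 1000 = -16.53 permil

-16.5 permil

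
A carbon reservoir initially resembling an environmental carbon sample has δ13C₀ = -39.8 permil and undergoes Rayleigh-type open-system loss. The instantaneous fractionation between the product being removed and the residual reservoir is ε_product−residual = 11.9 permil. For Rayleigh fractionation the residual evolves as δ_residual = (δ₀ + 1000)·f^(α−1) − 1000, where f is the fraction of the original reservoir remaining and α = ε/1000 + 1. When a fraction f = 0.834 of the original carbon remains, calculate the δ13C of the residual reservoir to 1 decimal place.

-41.9 permil

Rayleigh residual: δ_res = (δ₀ + 1000)·f^(α−1) − 1000
α = ε/1000 + 1 = 1.01190, so α − 1 = 0.01190
f^(α−1) = 0.834^(0.01190) = 0.997842
δ_res = (-39.8 + 1000) × 0.997842 − 1000 = 958.128 − 1000 = -41.87 permil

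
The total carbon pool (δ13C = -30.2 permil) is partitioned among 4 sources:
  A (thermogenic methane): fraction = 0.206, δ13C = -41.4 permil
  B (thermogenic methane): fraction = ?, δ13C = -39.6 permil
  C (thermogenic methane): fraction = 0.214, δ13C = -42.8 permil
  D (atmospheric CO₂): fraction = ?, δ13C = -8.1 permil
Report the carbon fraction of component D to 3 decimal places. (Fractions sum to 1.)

0.332

Let f_D and f_B be the unknown fractions; fractions sum to 1 so f_D + f_B = 0.580.
Mass balance: Σ fᵢ·δᵢ = δ_bulk ⇒ f_D·(-8.1) + f_B·(-39.6) = -30.2 − (-17.688) = -12.512
Substitute f_B = 0.580 − f_D:
f_D·(-8.1 − -39.6) = -12.512 − 0.580×(-39.6) = 10.456
f_D = 10.456 / 31.5 = 0.3319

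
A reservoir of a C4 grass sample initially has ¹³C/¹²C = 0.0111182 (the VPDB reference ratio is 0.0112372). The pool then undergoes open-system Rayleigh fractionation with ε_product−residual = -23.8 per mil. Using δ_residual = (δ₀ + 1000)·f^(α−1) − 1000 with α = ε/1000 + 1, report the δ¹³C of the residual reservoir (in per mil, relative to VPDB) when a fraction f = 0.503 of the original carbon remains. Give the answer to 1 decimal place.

5.7 per mil

δ₀ = (0.0111182/0.0112372 − 1)×1000 = (0.989410 − 1)×1000 = -10.590 per mil
α − 1 = ε/1000 = -0.0238
f^(α−1) = 0.503^(-0.0238) = 1.016489
δ_res = (-10.590 + 1000) × 1.016489 − 1000 = 1005.725 − 1000 = 5.72 per mil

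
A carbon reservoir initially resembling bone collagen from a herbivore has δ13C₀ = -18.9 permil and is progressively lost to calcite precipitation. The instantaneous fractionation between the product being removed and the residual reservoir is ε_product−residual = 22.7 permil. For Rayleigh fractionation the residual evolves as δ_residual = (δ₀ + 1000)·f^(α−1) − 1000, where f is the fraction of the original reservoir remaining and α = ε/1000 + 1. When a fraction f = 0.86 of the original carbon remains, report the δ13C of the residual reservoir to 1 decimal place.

-22.3 permil

Rayleigh residual: δ_res = (δ₀ + 1000)·f^(α−1) − 1000
α = ε/1000 + 1 = 1.02270, so α − 1 = 0.02270
f^(α−1) = 0.86^(0.02270) = 0.996582
δ_res = (-18.9 + 1000) × 0.996582 − 1000 = 977.747 − 1000 = -22.25 permil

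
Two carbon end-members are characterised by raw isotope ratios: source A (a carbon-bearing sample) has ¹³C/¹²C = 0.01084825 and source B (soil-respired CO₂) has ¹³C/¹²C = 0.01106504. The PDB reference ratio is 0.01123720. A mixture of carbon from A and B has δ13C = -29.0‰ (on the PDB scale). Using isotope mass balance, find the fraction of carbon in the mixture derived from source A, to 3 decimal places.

δ_A = (0.01084825/0.01123720 − 1)×1000 = (0.965387 − 1)×1000 = -34.613‰
δ_B = (0.01106504/0.01123720 − 1)×1000 = (0.984679 − 1)×1000 = -15.321‰
f_A = (δ_mix − δ_B)/(δ_A − δ_B) = (-29.0 − (-15.321))/(-34.613 − (-15.321))
f_A = -13.679 / -19.292 = 0.7091

0.709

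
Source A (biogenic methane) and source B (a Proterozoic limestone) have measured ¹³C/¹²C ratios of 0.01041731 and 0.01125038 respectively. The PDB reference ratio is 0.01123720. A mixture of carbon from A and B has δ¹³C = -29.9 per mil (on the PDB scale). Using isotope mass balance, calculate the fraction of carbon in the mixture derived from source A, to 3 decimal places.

δ_A = (0.01041731/0.01123720 − 1)×1000 = (0.927038 − 1)×1000 = -72.962 per mil
δ_B = (0.01125038/0.01123720 − 1)×1000 = (1.001173 − 1)×1000 = 1.173 per mil
f_A = (δ_mix − δ_B)/(δ_A − δ_B) = (-29.9 − (1.173))/(-72.962 − (1.173))
f_A = -31.073 / -74.135 = 0.4191

0.419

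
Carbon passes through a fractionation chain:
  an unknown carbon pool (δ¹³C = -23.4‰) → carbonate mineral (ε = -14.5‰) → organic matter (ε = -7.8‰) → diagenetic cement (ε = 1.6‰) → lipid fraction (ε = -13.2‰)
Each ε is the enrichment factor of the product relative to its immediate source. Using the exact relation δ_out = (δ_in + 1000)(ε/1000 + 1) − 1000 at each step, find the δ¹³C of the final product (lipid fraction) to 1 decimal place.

-56.2‰

step 1: δ = (-23.40 + 1000)·(-14.5/1000 + 1) − 1000 = -37.56‰
step 2: δ = (-37.56 + 1000)·(-7.8/1000 + 1) − 1000 = -45.07‰
step 3: δ = (-45.07 + 1000)·(1.6/1000 + 1) − 1000 = -43.54‰
step 4: δ = (-43.54 + 1000)·(-13.2/1000 + 1) − 1000 = -56.17‰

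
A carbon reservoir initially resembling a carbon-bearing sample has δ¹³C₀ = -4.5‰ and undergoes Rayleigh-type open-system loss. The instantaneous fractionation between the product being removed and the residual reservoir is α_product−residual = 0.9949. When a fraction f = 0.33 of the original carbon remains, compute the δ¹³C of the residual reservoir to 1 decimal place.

1.1‰

Rayleigh residual: δ_res = (δ₀ + 1000)·f^(α−1) − 1000
α − 1 = -0.00510
f^(α−1) = 0.33^(-0.00510) = 1.005670
δ_res = (-4.5 + 1000) × 1.005670 − 1000 = 1001.145 − 1000 = 1.14‰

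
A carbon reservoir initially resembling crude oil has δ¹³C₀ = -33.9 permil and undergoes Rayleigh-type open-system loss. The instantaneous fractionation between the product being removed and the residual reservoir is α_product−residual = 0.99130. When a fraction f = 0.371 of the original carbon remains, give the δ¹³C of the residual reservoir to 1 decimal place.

Rayleigh residual: δ_res = (δ₀ + 1000)·f^(α−1) − 1000
α − 1 = -0.00870
f^(α−1) = 0.371^(-0.00870) = 1.008664
δ_res = (-33.9 + 1000) × 1.008664 − 1000 = 974.470 − 1000 = -25.53 permil

-25.5 permil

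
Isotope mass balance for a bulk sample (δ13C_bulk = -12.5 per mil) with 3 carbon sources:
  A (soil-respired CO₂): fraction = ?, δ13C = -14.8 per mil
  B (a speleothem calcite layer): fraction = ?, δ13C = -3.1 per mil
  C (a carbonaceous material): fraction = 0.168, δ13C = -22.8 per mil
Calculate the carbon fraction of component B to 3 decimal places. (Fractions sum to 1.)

Let f_B and f_A be the unknown fractions; fractions sum to 1 so f_B + f_A = 0.832.
Mass balance: Σ fᵢ·δᵢ = δ_bulk ⇒ f_B·(-3.1) + f_A·(-14.8) = -12.5 − (-3.830) = -8.670
Substitute f_A = 0.832 − f_B:
f_B·(-3.1 − -14.8) = -8.670 − 0.832×(-14.8) = 3.644
f_B = 3.644 / 11.7 = 0.3115

0.311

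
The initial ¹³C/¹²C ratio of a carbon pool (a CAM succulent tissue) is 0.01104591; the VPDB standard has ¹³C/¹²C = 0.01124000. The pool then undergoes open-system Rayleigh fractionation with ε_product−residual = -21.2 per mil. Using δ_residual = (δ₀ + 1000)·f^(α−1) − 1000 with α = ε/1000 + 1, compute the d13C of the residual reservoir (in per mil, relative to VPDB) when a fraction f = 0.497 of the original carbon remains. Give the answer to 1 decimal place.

-2.6 per mil

δ₀ = (0.01104591/0.01124000 − 1)×1000 = (0.982732 − 1)×1000 = -17.268 per mil
α − 1 = ε/1000 = -0.0212
f^(α−1) = 0.497^(-0.0212) = 1.014933
δ_res = (-17.268 + 1000) × 1.014933 − 1000 = 997.407 − 1000 = -2.59 per mil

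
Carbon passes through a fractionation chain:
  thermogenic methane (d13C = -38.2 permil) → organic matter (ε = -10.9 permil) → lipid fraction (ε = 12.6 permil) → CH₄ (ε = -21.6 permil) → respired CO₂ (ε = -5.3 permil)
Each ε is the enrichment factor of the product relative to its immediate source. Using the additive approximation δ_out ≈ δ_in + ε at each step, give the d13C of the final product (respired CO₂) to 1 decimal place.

-63.4 permil

step 1: δ ≈ -38.2 + (-10.9) = -49.1 permil
step 2: δ ≈ -49.1 + (12.6) = -36.5 permil
step 3: δ ≈ -36.5 + (-21.6) = -58.1 permil
step 4: δ ≈ -58.1 + (-5.3) = -63.4 permil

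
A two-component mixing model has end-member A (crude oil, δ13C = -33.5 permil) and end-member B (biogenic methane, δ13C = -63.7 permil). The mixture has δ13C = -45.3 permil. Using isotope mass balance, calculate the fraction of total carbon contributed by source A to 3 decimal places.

0.609

δ_mix = f_A·δ_A + (1 − f_A)·δ_B  ⇒  f_A = (δ_mix − δ_B)/(δ_A − δ_B)
f_A = (-45.3 − (-63.7)) / (-33.5 − (-63.7))
f_A = 18.4 / 30.2 = 0.6093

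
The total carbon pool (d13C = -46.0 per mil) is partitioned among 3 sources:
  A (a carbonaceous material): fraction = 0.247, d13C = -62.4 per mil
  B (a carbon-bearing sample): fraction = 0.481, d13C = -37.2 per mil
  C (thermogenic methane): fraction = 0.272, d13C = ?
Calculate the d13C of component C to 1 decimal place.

Isotope mass balance: δ_bulk = Σ fᵢ·δᵢ.
-46.0 = 0.247×(-62.4) + 0.481×(-37.2) + 0.272×δ_C
0.272·δ_C = -46.0 − (-33.306) = -12.694
δ_C = -12.694 / 0.272 = -46.67 per mil

-46.7 per mil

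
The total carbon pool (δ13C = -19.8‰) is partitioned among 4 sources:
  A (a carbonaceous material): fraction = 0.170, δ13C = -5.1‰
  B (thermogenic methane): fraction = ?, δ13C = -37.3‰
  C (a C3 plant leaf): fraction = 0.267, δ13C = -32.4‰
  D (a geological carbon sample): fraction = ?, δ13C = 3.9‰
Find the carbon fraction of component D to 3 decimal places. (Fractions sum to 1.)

Let f_D and f_B be the unknown fractions; fractions sum to 1 so f_D + f_B = 0.563.
Mass balance: Σ fᵢ·δᵢ = δ_bulk ⇒ f_D·(3.9) + f_B·(-37.3) = -19.8 − (-9.518) = -10.282
Substitute f_B = 0.563 − f_D:
f_D·(3.9 − -37.3) = -10.282 − 0.563×(-37.3) = 10.718
f_D = 10.718 / 41.2 = 0.2601

0.260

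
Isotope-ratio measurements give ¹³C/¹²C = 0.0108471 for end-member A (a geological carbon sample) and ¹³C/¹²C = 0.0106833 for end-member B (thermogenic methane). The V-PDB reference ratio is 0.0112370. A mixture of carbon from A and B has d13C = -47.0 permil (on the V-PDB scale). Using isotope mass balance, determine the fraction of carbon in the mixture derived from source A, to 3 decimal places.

δ_A = (0.0108471/0.0112370 − 1)×1000 = (0.965302 − 1)×1000 = -34.698 permil
δ_B = (0.0106833/0.0112370 − 1)×1000 = (0.950725 − 1)×1000 = -49.275 permil
f_A = (δ_mix − δ_B)/(δ_A − δ_B) = (-47.0 − (-49.275))/(-34.698 − (-49.275))
f_A = 2.275 / 14.577 = 0.1561

0.156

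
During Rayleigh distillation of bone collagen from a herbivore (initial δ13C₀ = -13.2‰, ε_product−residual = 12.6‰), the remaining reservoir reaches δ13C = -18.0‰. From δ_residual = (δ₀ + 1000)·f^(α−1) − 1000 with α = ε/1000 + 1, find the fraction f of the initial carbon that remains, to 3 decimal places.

0.679

α − 1 = ε/1000 = 0.0126
(δ_res + 1000)/(δ₀ + 1000) = (-18.0 + 1000)/(-13.2 + 1000) = 982.0/986.8 = 0.995136
f = 0.995136^(1/0.0126) = exp(ln(0.995136)/0.0126) = exp(-0.00488/0.0126)
f = exp(-0.3870) = 0.6791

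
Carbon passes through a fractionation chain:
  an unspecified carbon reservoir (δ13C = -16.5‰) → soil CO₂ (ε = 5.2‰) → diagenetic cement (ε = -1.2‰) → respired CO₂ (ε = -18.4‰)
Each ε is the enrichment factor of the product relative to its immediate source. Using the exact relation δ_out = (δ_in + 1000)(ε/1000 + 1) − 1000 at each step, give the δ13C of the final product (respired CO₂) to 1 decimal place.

step 1: δ = (-16.50 + 1000)·(5.2/1000 + 1) − 1000 = -11.39‰
step 2: δ = (-11.39 + 1000)·(-1.2/1000 + 1) − 1000 = -12.57‰
step 3: δ = (-12.57 + 1000)·(-18.4/1000 + 1) − 1000 = -30.74‰

-30.7‰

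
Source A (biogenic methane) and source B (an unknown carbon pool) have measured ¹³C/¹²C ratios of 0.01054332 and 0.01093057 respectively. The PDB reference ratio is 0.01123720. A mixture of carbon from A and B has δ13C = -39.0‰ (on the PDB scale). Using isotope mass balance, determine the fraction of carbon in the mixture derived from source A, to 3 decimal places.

0.340

δ_A = (0.01054332/0.01123720 − 1)×1000 = (0.938252 − 1)×1000 = -61.748‰
δ_B = (0.01093057/0.01123720 − 1)×1000 = (0.972713 − 1)×1000 = -27.287‰
f_A = (δ_mix − δ_B)/(δ_A − δ_B) = (-39.0 − (-27.287))/(-61.748 − (-27.287))
f_A = -11.713 / -34.461 = 0.3399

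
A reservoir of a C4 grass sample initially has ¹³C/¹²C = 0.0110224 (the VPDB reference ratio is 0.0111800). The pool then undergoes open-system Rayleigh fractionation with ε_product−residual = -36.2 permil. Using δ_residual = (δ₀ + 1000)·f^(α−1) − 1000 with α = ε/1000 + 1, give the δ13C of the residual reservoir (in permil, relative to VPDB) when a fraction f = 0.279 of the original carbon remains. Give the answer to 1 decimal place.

δ₀ = (0.0110224/0.0111800 − 1)×1000 = (0.985903 − 1)×1000 = -14.097 permil
α − 1 = ε/1000 = -0.0362
f^(α−1) = 0.279^(-0.0362) = 1.047295
δ_res = (-14.097 + 1000) × 1.047295 − 1000 = 1032.532 − 1000 = 32.53 permil

32.5 permil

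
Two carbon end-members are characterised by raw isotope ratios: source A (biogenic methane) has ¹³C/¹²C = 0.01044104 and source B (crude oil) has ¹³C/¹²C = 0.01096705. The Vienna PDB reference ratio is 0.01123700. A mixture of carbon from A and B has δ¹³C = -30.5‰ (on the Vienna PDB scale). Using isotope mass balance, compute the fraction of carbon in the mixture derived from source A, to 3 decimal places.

0.138

δ_A = (0.01044104/0.01123700 − 1)×1000 = (0.929166 − 1)×1000 = -70.834‰
δ_B = (0.01096705/0.01123700 − 1)×1000 = (0.975977 − 1)×1000 = -24.023‰
f_A = (δ_mix − δ_B)/(δ_A − δ_B) = (-30.5 − (-24.023))/(-70.834 − (-24.023))
f_A = -6.477 / -46.811 = 0.1384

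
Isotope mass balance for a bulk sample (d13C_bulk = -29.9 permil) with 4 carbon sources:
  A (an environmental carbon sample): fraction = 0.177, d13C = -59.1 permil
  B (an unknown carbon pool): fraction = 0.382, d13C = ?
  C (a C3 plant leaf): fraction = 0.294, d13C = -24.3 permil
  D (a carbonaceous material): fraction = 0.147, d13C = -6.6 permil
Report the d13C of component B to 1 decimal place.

Isotope mass balance: δ_bulk = Σ fᵢ·δᵢ.
-29.9 = 0.177×(-59.1) + 0.382×δ_B + 0.294×(-24.3) + 0.147×(-6.6)
0.382·δ_B = -29.9 − (-18.575) = -11.325
δ_B = -11.325 / 0.382 = -29.65 permil

-29.6 permil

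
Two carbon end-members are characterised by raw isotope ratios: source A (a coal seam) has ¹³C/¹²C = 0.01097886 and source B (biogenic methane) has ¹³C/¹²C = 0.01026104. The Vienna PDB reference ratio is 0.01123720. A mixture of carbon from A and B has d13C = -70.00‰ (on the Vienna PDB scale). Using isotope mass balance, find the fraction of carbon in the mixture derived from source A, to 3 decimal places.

0.264

δ_A = (0.01097886/0.01123720 − 1)×1000 = (0.977010 − 1)×1000 = -22.990‰
δ_B = (0.01026104/0.01123720 − 1)×1000 = (0.913131 − 1)×1000 = -86.869‰
f_A = (δ_mix − δ_B)/(δ_A − δ_B) = (-70.00 − (-86.869))/(-22.990 − (-86.869))
f_A = 16.869 / 63.879 = 0.2641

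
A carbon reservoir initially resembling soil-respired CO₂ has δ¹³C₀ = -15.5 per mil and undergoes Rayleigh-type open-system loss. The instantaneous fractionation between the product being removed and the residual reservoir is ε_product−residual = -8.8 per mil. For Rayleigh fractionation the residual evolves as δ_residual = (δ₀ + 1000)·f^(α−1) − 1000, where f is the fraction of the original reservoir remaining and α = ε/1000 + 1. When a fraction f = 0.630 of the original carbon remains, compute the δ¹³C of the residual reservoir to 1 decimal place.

Rayleigh residual: δ_res = (δ₀ + 1000)·f^(α−1) − 1000
α = ε/1000 + 1 = 0.99120, so α − 1 = -0.00880
f^(α−1) = 0.630^(-0.00880) = 1.004074
δ_res = (-15.5 + 1000) × 1.004074 − 1000 = 988.511 − 1000 = -11.49 per mil

-11.5 per mil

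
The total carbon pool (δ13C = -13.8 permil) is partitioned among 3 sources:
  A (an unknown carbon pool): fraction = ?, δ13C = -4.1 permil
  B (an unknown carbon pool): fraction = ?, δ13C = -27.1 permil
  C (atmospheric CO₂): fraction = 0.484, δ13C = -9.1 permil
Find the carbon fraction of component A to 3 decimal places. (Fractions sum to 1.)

Let f_A and f_B be the unknown fractions; fractions sum to 1 so f_A + f_B = 0.516.
Mass balance: Σ fᵢ·δᵢ = δ_bulk ⇒ f_A·(-4.1) + f_B·(-27.1) = -13.8 − (-4.404) = -9.396
Substitute f_B = 0.516 − f_A:
f_A·(-4.1 − -27.1) = -9.396 − 0.516×(-27.1) = 4.588
f_A = 4.588 / 23.0 = 0.1995

0.199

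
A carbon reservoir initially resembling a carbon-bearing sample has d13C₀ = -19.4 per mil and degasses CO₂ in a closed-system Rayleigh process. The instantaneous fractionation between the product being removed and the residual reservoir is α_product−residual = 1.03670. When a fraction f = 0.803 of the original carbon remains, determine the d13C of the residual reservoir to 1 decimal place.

Rayleigh residual: δ_res = (δ₀ + 1000)·f^(α−1) − 1000
α − 1 = 0.03670
f^(α−1) = 0.803^(0.03670) = 0.991980
δ_res = (-19.4 + 1000) × 0.991980 − 1000 = 972.736 − 1000 = -27.26 per mil

-27.3 per mil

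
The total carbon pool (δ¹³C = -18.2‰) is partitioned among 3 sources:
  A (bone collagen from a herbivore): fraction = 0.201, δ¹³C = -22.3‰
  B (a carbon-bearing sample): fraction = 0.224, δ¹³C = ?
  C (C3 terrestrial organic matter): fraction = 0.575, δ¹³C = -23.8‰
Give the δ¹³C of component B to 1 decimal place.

Isotope mass balance: δ_bulk = Σ fᵢ·δᵢ.
-18.2 = 0.201×(-22.3) + 0.224×δ_B + 0.575×(-23.8)
0.224·δ_B = -18.2 − (-18.167) = -0.033
δ_B = -0.033 / 0.224 = -0.15‰

-0.1‰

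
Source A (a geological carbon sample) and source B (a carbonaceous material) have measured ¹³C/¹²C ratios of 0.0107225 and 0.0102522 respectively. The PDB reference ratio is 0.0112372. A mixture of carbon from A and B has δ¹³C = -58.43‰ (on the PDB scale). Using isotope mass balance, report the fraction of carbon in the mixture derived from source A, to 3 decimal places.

0.698

δ_A = (0.0107225/0.0112372 − 1)×1000 = (0.954197 − 1)×1000 = -45.803‰
δ_B = (0.0102522/0.0112372 − 1)×1000 = (0.912345 − 1)×1000 = -87.655‰
f_A = (δ_mix − δ_B)/(δ_A − δ_B) = (-58.43 − (-87.655))/(-45.803 − (-87.655))
f_A = 29.225 / 41.852 = 0.6983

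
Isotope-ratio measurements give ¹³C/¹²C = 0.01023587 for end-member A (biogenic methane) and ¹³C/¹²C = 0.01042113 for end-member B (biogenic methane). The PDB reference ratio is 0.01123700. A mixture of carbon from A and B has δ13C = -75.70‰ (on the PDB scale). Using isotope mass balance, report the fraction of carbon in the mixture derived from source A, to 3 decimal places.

0.188

δ_A = (0.01023587/0.01123700 − 1)×1000 = (0.910908 − 1)×1000 = -89.092‰
δ_B = (0.01042113/0.01123700 − 1)×1000 = (0.927394 − 1)×1000 = -72.606‰
f_A = (δ_mix − δ_B)/(δ_A − δ_B) = (-75.70 − (-72.606))/(-89.092 − (-72.606))
f_A = -3.094 / -16.487 = 0.1877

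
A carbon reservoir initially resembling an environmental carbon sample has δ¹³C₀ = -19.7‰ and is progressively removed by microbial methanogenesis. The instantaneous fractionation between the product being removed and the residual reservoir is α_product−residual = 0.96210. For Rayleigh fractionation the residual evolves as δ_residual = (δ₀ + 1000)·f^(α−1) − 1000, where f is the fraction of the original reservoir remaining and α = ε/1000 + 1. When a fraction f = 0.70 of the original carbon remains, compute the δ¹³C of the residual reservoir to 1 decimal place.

Rayleigh residual: δ_res = (δ₀ + 1000)·f^(α−1) − 1000
α − 1 = -0.03790
f^(α−1) = 0.70^(-0.03790) = 1.013610
δ_res = (-19.7 + 1000) × 1.013610 − 1000 = 993.642 − 1000 = -6.36‰

-6.4‰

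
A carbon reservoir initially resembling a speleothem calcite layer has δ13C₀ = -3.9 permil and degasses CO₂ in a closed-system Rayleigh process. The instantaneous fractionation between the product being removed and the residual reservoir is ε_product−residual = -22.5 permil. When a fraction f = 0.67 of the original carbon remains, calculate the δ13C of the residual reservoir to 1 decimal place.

Rayleigh residual: δ_res = (δ₀ + 1000)·f^(α−1) − 1000
α = ε/1000 + 1 = 0.97750, so α − 1 = -0.02250
f^(α−1) = 0.67^(-0.02250) = 1.009051
δ_res = (-3.9 + 1000) × 1.009051 − 1000 = 1005.116 − 1000 = 5.12 permil

5.1 permil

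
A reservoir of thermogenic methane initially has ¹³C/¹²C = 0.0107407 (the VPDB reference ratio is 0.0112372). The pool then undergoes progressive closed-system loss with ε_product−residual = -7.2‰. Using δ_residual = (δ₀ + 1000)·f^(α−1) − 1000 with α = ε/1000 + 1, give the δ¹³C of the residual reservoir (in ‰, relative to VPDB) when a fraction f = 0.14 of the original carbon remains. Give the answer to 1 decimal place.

-30.6‰

δ₀ = (0.0107407/0.0112372 − 1)×1000 = (0.955816 − 1)×1000 = -44.184‰
α − 1 = ε/1000 = -0.0072
f^(α−1) = 0.14^(-0.0072) = 1.014257
δ_res = (-44.184 + 1000) × 1.014257 − 1000 = 969.443 − 1000 = -30.56‰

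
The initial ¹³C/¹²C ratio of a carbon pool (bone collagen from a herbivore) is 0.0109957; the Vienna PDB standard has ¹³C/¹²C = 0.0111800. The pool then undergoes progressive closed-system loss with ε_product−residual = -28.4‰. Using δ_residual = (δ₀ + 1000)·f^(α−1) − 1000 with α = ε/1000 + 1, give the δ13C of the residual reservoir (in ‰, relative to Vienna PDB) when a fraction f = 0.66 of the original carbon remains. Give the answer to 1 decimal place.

-4.8‰

δ₀ = (0.0109957/0.0111800 − 1)×1000 = (0.983515 − 1)×1000 = -16.485‰
α − 1 = ε/1000 = -0.0284
f^(α−1) = 0.66^(-0.0284) = 1.011871
δ_res = (-16.485 + 1000) × 1.011871 − 1000 = 995.190 − 1000 = -4.81‰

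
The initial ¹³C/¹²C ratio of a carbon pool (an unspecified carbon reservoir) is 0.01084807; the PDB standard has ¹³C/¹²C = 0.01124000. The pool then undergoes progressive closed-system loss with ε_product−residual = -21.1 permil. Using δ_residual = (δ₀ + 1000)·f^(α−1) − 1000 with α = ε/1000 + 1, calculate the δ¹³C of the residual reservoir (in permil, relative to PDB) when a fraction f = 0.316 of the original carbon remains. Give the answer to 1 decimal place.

δ₀ = (0.01084807/0.01124000 − 1)×1000 = (0.965131 − 1)×1000 = -34.869 permil
α − 1 = ε/1000 = -0.0211
f^(α−1) = 0.316^(-0.0211) = 1.024605
δ_res = (-34.869 + 1000) × 1.024605 − 1000 = 988.878 − 1000 = -11.12 permil

-11.1 permil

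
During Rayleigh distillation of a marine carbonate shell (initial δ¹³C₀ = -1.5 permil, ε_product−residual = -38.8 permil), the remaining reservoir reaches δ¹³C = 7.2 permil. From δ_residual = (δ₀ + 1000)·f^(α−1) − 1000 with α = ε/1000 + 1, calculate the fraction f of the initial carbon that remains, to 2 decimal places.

α − 1 = ε/1000 = -0.0388
(δ_res + 1000)/(δ₀ + 1000) = (7.2 + 1000)/(-1.5 + 1000) = 1007.2/998.5 = 1.008713
f = 1.008713^(1/-0.0388) = exp(ln(1.008713)/-0.0388) = exp(0.00868/-0.0388)
f = exp(-0.2236) = 0.7996

0.80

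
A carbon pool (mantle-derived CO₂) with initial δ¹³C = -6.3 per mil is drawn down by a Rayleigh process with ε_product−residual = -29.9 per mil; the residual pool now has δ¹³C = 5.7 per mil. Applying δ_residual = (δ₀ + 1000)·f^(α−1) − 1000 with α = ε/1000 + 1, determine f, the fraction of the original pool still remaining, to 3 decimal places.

α − 1 = ε/1000 = -0.0299
(δ_res + 1000)/(δ₀ + 1000) = (5.7 + 1000)/(-6.3 + 1000) = 1005.7/993.7 = 1.012076
f = 1.012076^(1/-0.0299) = exp(ln(1.012076)/-0.0299) = exp(0.01200/-0.0299)
f = exp(-0.4015) = 0.6693

0.669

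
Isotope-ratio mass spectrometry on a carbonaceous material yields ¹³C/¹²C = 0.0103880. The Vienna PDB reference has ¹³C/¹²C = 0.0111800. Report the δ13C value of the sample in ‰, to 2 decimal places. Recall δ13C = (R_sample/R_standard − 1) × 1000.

-70.84‰

δ13C = (R_sample / R_standard − 1) × 1000
R_sample / R_standard = 0.0103880 / 0.0111800 = 0.929159
δ13C = (0.929159 − 1) × 1000 = -70.841‰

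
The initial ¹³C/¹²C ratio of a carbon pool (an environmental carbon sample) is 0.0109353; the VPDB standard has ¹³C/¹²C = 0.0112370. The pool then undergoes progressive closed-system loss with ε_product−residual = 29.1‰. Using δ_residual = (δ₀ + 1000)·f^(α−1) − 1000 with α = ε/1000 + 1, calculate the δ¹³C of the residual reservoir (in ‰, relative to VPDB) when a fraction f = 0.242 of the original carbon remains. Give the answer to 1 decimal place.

-66.2‰

δ₀ = (0.0109353/0.0112370 − 1)×1000 = (0.973151 − 1)×1000 = -26.849‰
α − 1 = ε/1000 = 0.0291
f^(α−1) = 0.242^(0.0291) = 0.959553
δ_res = (-26.849 + 1000) × 0.959553 − 1000 = 933.790 − 1000 = -66.21‰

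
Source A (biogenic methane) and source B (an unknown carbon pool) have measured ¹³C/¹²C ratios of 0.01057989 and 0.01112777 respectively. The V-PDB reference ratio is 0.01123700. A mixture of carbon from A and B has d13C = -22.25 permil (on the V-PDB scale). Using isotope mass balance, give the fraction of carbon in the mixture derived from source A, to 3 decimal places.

0.257

δ_A = (0.01057989/0.01123700 − 1)×1000 = (0.941523 − 1)×1000 = -58.477 permil
δ_B = (0.01112777/0.01123700 − 1)×1000 = (0.990279 − 1)×1000 = -9.721 permil
f_A = (δ_mix − δ_B)/(δ_A − δ_B) = (-22.25 − (-9.721))/(-58.477 − (-9.721))
f_A = -12.529 / -48.757 = 0.2570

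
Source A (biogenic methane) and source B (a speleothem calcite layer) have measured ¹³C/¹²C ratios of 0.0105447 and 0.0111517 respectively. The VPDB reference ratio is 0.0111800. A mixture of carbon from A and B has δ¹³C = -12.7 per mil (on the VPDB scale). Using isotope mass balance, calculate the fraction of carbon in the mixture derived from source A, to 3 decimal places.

0.187

δ_A = (0.0105447/0.0111800 − 1)×1000 = (0.943175 − 1)×1000 = -56.825 per mil
δ_B = (0.0111517/0.0111800 − 1)×1000 = (0.997469 − 1)×1000 = -2.531 per mil
f_A = (δ_mix − δ_B)/(δ_A − δ_B) = (-12.7 − (-2.531))/(-56.825 − (-2.531))
f_A = -10.169 / -54.293 = 0.1873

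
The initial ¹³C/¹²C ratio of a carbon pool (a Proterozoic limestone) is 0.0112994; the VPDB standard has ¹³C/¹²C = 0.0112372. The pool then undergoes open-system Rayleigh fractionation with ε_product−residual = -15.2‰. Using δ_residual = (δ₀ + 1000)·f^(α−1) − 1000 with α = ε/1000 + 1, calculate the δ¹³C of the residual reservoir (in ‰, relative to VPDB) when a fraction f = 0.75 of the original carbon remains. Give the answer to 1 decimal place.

9.9‰

δ₀ = (0.0112994/0.0112372 − 1)×1000 = (1.005535 − 1)×1000 = 5.535‰
α − 1 = ε/1000 = -0.0152
f^(α−1) = 0.75^(-0.0152) = 1.004382
δ_res = (5.535 + 1000) × 1.004382 − 1000 = 1009.942 − 1000 = 9.94‰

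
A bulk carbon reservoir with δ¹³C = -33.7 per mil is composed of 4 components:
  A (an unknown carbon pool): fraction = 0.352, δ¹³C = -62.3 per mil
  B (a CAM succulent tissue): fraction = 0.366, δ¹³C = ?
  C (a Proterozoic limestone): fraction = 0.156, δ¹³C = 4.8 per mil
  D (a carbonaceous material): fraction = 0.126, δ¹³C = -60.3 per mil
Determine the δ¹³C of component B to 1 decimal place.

-13.4 per mil

Isotope mass balance: δ_bulk = Σ fᵢ·δᵢ.
-33.7 = 0.352×(-62.3) + 0.366×δ_B + 0.156×(4.8) + 0.126×(-60.3)
0.366·δ_B = -33.7 − (-28.779) = -4.921
δ_B = -4.921 / 0.366 = -13.45 per mil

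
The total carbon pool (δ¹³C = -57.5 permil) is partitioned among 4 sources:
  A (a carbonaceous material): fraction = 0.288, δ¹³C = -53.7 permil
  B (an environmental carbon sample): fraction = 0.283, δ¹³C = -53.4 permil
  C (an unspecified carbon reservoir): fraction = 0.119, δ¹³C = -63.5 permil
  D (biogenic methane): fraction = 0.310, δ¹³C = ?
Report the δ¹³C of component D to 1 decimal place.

-62.5 permil

Isotope mass balance: δ_bulk = Σ fᵢ·δᵢ.
-57.5 = 0.288×(-53.7) + 0.283×(-53.4) + 0.119×(-63.5) + 0.310×δ_D
0.310·δ_D = -57.5 − (-38.134) = -19.366
δ_D = -19.366 / 0.310 = -62.47 permil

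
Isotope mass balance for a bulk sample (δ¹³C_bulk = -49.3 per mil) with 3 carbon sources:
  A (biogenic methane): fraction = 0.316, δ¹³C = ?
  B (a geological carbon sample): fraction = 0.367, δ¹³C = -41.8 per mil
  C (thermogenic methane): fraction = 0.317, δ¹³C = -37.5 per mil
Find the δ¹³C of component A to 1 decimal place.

-69.8 per mil

Isotope mass balance: δ_bulk = Σ fᵢ·δᵢ.
-49.3 = 0.316×δ_A + 0.367×(-41.8) + 0.317×(-37.5)
0.316·δ_A = -49.3 − (-27.228) = -22.072
δ_A = -22.072 / 0.316 = -69.85 per mil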